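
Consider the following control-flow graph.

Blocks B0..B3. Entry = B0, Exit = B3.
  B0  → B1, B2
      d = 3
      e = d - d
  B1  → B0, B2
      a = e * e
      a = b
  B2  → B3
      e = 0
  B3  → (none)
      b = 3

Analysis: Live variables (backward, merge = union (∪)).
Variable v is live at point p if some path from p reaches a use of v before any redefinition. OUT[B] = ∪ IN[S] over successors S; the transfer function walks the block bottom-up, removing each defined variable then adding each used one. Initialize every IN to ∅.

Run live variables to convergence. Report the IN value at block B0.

Per-block solution:
  B0: | IN={b} | OUT={b, e}
  B1: | IN={b, e} | OUT={b}
  B2: | IN={} | OUT={}
  B3: | IN={} | OUT={}

Merge at B0: OUT[B0] = IN[B1] ⊔ IN[B2] = {b, e}
Applying B0's transfer function to that OUT value gives IN[B0] (row B0 above).

Answer: {b}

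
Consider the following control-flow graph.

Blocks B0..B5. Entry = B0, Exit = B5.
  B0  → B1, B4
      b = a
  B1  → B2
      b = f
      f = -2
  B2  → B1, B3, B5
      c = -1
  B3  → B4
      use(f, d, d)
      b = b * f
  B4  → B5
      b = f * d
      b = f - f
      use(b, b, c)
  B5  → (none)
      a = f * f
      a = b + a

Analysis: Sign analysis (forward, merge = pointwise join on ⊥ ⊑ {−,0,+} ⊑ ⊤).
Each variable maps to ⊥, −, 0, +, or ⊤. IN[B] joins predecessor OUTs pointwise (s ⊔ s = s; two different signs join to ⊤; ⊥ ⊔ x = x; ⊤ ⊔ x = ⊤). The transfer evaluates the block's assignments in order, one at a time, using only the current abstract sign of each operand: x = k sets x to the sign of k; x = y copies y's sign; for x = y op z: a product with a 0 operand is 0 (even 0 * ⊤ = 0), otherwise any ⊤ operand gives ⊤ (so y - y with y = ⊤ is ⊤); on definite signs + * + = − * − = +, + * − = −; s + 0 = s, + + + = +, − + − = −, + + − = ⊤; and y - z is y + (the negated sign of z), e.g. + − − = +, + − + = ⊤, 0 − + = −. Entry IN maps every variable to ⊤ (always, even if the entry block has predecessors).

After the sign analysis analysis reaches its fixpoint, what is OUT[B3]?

Converged values:
  B0:   IN=(all ⊤)   OUT=(all ⊤)
  B1:   IN=(all ⊤)   OUT={f:-; rest ⊤}
  B2:   IN={f:-; rest ⊤}   OUT={c:-, f:-; rest ⊤}
  B3:   IN={c:-, f:-; rest ⊤}   OUT={c:-, f:-; rest ⊤}
  B4:   IN=(all ⊤)   OUT=(all ⊤)
  B5:   IN=(all ⊤)   OUT=(all ⊤)

Merge at B3: IN[B3] = OUT[B2] = {a: ⊤, b: ⊤, c: -, d: ⊤, e: ⊤, f: -}
Applying B3's transfer function to that IN value gives OUT[B3] (row B3 above).

Answer: {a: ⊤, b: ⊤, c: -, d: ⊤, e: ⊤, f: -}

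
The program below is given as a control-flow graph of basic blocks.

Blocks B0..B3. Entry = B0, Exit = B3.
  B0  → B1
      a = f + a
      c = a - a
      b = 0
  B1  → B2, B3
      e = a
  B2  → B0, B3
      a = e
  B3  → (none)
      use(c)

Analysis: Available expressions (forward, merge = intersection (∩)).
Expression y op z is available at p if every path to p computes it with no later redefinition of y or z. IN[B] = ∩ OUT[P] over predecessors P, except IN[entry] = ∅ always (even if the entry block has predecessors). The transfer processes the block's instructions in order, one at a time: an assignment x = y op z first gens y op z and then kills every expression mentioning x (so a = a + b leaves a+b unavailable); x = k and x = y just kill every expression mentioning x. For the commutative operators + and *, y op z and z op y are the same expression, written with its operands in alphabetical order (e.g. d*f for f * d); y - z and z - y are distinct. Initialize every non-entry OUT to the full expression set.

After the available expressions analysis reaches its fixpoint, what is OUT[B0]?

Answer: {a-a}

Trace:
Per-block solution:
  B0:  IN={}  OUT={a-a}
  B1:  IN={a-a}  OUT={a-a}
  B2:  IN={a-a}  OUT={}
  B3:  IN={}  OUT={}

Merge at B0 (entry node, so the boundary value {} is joined with the incoming edge(s)): IN[B0] = {} ∩ OUT[B2] = {}
Applying B0's transfer function to that IN value gives OUT[B0] (row B0 above).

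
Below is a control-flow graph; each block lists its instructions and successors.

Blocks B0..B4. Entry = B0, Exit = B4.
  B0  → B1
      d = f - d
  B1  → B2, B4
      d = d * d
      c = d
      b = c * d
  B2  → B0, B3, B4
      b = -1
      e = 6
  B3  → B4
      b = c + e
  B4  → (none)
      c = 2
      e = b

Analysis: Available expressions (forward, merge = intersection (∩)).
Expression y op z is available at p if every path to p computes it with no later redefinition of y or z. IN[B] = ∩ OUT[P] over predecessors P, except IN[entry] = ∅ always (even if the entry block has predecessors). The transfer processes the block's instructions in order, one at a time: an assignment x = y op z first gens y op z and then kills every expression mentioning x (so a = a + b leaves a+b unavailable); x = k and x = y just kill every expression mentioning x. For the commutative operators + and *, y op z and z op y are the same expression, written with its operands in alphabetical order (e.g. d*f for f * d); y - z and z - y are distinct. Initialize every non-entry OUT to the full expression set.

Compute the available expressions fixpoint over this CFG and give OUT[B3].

Fixpoint table:
  B0:   IN={}   OUT={}
  B1:   IN={}   OUT={c*d}
  B2:   IN={c*d}   OUT={c*d}
  B3:   IN={c*d}   OUT={c*d, c+e}
  B4:   IN={c*d}   OUT={}

Merge at B3: IN[B3] = OUT[B2] = {c*d}
Applying B3's transfer function to that IN value gives OUT[B3] (row B3 above).

Answer: {c*d, c+e}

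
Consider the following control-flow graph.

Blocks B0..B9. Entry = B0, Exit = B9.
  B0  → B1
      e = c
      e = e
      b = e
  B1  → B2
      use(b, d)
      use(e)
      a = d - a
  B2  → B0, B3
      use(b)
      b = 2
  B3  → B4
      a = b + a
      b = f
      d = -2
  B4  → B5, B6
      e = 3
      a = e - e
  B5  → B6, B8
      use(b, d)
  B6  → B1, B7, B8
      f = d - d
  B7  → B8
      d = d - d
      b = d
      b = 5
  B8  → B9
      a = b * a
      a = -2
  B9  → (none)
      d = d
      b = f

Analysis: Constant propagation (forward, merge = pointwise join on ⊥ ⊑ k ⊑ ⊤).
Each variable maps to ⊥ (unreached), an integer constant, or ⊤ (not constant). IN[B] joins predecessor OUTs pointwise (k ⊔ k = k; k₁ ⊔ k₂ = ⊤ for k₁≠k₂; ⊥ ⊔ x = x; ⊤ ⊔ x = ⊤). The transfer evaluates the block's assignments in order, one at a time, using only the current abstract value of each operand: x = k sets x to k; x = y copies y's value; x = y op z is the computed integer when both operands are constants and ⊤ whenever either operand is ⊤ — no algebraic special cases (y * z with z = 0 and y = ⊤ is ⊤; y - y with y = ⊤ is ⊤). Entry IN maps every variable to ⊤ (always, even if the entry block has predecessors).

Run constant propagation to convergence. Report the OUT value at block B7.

Answer: {a: 0, b: 5, c: ⊤, d: 0, e: 3, f: 0}

Trace:
Per-block solution:
  B0:   IN=(all ⊤)   OUT=(all ⊤)
  B1:   IN=(all ⊤)   OUT=(all ⊤)
  B2:   IN=(all ⊤)   OUT={b:2; rest ⊤}
  B3:   IN={b:2; rest ⊤}   OUT={d:-2; rest ⊤}
  B4:   IN={d:-2; rest ⊤}   OUT={a:0, d:-2, e:3; rest ⊤}
  B5:   IN={a:0, d:-2, e:3; rest ⊤}   OUT={a:0, d:-2, e:3; rest ⊤}
  B6:   IN={a:0, d:-2, e:3; rest ⊤}   OUT={a:0, d:-2, e:3, f:0; rest ⊤}
  B7:   IN={a:0, d:-2, e:3, f:0; rest ⊤}   OUT={a:0, b:5, d:0, e:3, f:0; rest ⊤}
  B8:   IN={a:0, e:3; rest ⊤}   OUT={a:-2, e:3; rest ⊤}
  B9:   IN={a:-2, e:3; rest ⊤}   OUT={a:-2, e:3; rest ⊤}

Merge at B7: IN[B7] = OUT[B6] = {a: 0, b: ⊤, c: ⊤, d: -2, e: 3, f: 0}
Applying B7's transfer function to that IN value gives OUT[B7] (row B7 above).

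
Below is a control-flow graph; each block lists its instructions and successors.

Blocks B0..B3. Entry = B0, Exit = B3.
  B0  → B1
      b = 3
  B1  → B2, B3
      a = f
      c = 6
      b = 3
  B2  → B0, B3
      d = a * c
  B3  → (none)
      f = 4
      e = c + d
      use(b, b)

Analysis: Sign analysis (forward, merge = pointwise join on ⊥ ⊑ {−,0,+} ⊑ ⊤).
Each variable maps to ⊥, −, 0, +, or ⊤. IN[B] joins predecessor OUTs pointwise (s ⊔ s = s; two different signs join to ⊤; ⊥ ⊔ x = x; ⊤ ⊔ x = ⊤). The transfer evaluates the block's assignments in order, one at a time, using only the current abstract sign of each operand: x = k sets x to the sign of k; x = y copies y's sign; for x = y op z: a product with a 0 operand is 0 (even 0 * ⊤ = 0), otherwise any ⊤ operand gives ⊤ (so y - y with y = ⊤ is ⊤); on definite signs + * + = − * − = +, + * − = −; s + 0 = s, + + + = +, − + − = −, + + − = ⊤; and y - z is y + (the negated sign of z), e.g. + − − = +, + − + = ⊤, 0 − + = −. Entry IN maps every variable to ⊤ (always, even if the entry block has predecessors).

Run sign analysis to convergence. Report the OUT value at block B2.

Per-block solution:
  B0:  IN=(all ⊤)  OUT={b:+; rest ⊤}
  B1:  IN={b:+; rest ⊤}  OUT={b:+, c:+; rest ⊤}
  B2:  IN={b:+, c:+; rest ⊤}  OUT={b:+, c:+; rest ⊤}
  B3:  IN={b:+, c:+; rest ⊤}  OUT={b:+, c:+, f:+; rest ⊤}

Merge at B2: IN[B2] = OUT[B1] = {a: ⊤, b: +, c: +, d: ⊤, e: ⊤, f: ⊤}
Applying B2's transfer function to that IN value gives OUT[B2] (row B2 above).

Answer: {a: ⊤, b: +, c: +, d: ⊤, e: ⊤, f: ⊤}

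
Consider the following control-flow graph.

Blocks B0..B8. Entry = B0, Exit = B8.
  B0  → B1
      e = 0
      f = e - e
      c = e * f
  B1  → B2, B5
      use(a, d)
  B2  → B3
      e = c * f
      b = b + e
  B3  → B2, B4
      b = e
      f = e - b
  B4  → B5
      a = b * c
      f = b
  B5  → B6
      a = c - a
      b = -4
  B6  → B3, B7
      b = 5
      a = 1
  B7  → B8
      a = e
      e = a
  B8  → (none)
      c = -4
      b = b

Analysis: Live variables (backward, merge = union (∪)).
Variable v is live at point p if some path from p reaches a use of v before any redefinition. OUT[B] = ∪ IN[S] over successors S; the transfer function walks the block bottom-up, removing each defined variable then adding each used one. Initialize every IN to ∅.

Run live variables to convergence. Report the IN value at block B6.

Answer: {c, e}

Derivation:
Per-block solution:
  B0: | IN={a, b, d} | OUT={a, b, c, d, e, f}
  B1: | IN={a, b, c, d, e, f} | OUT={a, b, c, e, f}
  B2: | IN={b, c, f} | OUT={c, e}
  B3: | IN={c, e} | OUT={b, c, e, f}
  B4: | IN={b, c, e} | OUT={a, c, e}
  B5: | IN={a, c, e} | OUT={c, e}
  B6: | IN={c, e} | OUT={b, c, e}
  B7: | IN={b, e} | OUT={b}
  B8: | IN={b} | OUT={}

Merge at B6: OUT[B6] = IN[B3] ⊔ IN[B7] = {b, c, e}
Applying B6's transfer function to that OUT value gives IN[B6] (row B6 above).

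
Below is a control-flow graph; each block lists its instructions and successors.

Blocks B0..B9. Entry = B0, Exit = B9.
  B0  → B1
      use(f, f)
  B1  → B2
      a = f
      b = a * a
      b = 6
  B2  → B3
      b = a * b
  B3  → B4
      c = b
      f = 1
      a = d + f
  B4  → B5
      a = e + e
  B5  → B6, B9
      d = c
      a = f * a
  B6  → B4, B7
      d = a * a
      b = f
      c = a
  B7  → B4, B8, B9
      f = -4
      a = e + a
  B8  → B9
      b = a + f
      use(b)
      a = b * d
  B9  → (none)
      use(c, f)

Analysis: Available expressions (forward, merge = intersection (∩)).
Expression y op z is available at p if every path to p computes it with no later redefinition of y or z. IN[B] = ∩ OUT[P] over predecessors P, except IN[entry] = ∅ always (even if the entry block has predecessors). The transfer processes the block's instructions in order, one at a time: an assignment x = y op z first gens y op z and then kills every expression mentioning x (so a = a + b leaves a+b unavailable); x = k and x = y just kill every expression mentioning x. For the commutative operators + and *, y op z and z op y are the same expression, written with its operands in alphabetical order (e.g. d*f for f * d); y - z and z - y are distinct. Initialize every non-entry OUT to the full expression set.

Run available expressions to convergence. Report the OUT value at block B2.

Converged values:
  B0: | IN={} | OUT={}
  B1: | IN={} | OUT={a*a}
  B2: | IN={a*a} | OUT={a*a}
  B3: | IN={a*a} | OUT={d+f}
  B4: | IN={} | OUT={e+e}
  B5: | IN={e+e} | OUT={e+e}
  B6: | IN={e+e} | OUT={a*a, e+e}
  B7: | IN={a*a, e+e} | OUT={e+e}
  B8: | IN={e+e} | OUT={b*d, e+e}
  B9: | IN={e+e} | OUT={e+e}

Merge at B2: IN[B2] = OUT[B1] = {a*a}
Applying B2's transfer function to that IN value gives OUT[B2] (row B2 above).

Answer: {a*a}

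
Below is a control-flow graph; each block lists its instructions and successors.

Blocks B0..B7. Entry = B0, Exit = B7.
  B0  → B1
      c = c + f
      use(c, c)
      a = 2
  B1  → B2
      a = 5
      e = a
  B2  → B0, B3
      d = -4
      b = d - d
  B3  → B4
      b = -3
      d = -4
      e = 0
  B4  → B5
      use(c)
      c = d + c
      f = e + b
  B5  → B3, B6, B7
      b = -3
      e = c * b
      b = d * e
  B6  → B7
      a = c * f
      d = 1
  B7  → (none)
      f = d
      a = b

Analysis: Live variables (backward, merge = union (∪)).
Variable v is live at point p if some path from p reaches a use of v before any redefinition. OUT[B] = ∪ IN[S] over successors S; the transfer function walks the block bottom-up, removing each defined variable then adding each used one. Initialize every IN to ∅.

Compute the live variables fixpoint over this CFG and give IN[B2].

Converged values:
  B0: | IN={c, f} | OUT={c, f}
  B1: | IN={c, f} | OUT={c, f}
  B2: | IN={c, f} | OUT={c, f}
  B3: | IN={c} | OUT={b, c, d, e}
  B4: | IN={b, c, d, e} | OUT={c, d, f}
  B5: | IN={c, d, f} | OUT={b, c, d, f}
  B6: | IN={b, c, f} | OUT={b, d}
  B7: | IN={b, d} | OUT={}

Merge at B2: OUT[B2] = IN[B0] ⊔ IN[B3] = {c, f}
Applying B2's transfer function to that OUT value gives IN[B2] (row B2 above).

Answer: {c, f}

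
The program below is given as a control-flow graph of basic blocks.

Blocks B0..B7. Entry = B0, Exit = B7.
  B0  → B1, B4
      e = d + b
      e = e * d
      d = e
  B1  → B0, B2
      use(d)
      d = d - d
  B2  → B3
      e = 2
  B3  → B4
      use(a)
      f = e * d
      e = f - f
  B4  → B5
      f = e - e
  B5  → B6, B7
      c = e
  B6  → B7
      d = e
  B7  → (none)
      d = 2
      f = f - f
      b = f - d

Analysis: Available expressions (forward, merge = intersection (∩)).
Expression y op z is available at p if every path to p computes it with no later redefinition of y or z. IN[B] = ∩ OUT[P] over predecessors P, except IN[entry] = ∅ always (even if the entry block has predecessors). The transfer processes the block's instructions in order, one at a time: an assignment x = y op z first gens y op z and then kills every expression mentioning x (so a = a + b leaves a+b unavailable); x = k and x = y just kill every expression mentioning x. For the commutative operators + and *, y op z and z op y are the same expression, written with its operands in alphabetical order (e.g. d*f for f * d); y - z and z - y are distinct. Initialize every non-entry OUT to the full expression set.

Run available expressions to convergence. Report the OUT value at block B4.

Fixpoint table:
  B0:   IN={}   OUT={}
  B1:   IN={}   OUT={}
  B2:   IN={}   OUT={}
  B3:   IN={}   OUT={f-f}
  B4:   IN={}   OUT={e-e}
  B5:   IN={e-e}   OUT={e-e}
  B6:   IN={e-e}   OUT={e-e}
  B7:   IN={e-e}   OUT={e-e, f-d}

Merge at B4: IN[B4] = OUT[B0] ∩ OUT[B3] = {}
Applying B4's transfer function to that IN value gives OUT[B4] (row B4 above).

Answer: {e-e}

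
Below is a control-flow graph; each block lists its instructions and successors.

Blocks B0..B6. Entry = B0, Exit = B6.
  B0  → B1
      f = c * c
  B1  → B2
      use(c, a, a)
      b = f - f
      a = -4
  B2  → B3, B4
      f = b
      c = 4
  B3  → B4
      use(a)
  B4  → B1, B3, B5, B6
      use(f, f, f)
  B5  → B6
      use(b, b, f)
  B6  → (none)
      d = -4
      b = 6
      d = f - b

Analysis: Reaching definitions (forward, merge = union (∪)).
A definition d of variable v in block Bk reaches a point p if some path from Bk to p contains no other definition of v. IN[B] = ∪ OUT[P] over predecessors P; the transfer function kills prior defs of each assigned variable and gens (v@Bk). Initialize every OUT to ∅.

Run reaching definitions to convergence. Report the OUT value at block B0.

Answer: {f@B0}

Working:
Converged values:
  B0: | IN={} | OUT={f@B0}
  B1: | IN={a@B1, b@B1, c@B2, f@B0, f@B2} | OUT={a@B1, b@B1, c@B2, f@B0, f@B2}
  B2: | IN={a@B1, b@B1, c@B2, f@B0, f@B2} | OUT={a@B1, b@B1, c@B2, f@B2}
  B3: | IN={a@B1, b@B1, c@B2, f@B2} | OUT={a@B1, b@B1, c@B2, f@B2}
  B4: | IN={a@B1, b@B1, c@B2, f@B2} | OUT={a@B1, b@B1, c@B2, f@B2}
  B5: | IN={a@B1, b@B1, c@B2, f@B2} | OUT={a@B1, b@B1, c@B2, f@B2}
  B6: | IN={a@B1, b@B1, c@B2, f@B2} | OUT={a@B1, b@B6, c@B2, d@B6, f@B2}

B0 is the boundary node: IN[B0] = {}
Applying B0's transfer function to that IN value gives OUT[B0] (row B0 above).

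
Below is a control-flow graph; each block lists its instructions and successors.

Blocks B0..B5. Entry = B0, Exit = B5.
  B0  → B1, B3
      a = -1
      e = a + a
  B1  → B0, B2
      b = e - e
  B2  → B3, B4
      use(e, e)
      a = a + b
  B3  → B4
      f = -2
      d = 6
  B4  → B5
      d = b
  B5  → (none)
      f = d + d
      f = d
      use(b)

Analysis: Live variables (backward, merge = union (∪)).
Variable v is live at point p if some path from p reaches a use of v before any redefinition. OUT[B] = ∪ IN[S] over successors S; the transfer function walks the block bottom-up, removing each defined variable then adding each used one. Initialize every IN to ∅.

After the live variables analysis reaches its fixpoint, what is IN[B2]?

Answer: {a, b, e}

Derivation:
Converged values:
  B0:  IN={b}  OUT={a, b, e}
  B1:  IN={a, e}  OUT={a, b, e}
  B2:  IN={a, b, e}  OUT={b}
  B3:  IN={b}  OUT={b}
  B4:  IN={b}  OUT={b, d}
  B5:  IN={b, d}  OUT={}

Merge at B2: OUT[B2] = IN[B3] ⊔ IN[B4] = {b}
Applying B2's transfer function to that OUT value gives IN[B2] (row B2 above).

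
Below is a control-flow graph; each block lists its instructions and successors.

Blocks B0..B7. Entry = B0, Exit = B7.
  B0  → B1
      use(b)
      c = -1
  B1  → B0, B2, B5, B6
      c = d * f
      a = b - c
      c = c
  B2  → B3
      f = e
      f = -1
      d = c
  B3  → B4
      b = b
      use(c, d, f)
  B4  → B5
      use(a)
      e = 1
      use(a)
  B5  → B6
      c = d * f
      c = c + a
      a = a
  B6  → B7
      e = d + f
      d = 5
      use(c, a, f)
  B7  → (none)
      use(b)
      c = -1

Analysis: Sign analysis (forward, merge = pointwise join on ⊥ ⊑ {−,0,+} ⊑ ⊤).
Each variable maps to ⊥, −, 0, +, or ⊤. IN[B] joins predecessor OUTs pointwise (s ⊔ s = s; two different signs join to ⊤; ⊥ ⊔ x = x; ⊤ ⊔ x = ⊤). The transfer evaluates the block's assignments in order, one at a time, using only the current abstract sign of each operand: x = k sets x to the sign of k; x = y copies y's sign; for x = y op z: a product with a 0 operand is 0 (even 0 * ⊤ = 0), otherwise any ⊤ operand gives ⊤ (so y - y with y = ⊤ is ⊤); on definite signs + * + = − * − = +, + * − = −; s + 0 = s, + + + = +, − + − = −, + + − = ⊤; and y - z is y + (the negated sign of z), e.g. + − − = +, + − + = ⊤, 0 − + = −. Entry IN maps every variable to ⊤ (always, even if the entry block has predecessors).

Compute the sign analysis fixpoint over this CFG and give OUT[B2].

Per-block solution:
  B0: | IN=(all ⊤) | OUT={c:-; rest ⊤}
  B1: | IN={c:-; rest ⊤} | OUT=(all ⊤)
  B2: | IN=(all ⊤) | OUT={f:-; rest ⊤}
  B3: | IN={f:-; rest ⊤} | OUT={f:-; rest ⊤}
  B4: | IN={f:-; rest ⊤} | OUT={e:+, f:-; rest ⊤}
  B5: | IN=(all ⊤) | OUT=(all ⊤)
  B6: | IN=(all ⊤) | OUT={d:+; rest ⊤}
  B7: | IN={d:+; rest ⊤} | OUT={c:-, d:+; rest ⊤}

Merge at B2: IN[B2] = OUT[B1] = {a: ⊤, b: ⊤, c: ⊤, d: ⊤, e: ⊤, f: ⊤}
Applying B2's transfer function to that IN value gives OUT[B2] (row B2 above).

Answer: {a: ⊤, b: ⊤, c: ⊤, d: ⊤, e: ⊤, f: -}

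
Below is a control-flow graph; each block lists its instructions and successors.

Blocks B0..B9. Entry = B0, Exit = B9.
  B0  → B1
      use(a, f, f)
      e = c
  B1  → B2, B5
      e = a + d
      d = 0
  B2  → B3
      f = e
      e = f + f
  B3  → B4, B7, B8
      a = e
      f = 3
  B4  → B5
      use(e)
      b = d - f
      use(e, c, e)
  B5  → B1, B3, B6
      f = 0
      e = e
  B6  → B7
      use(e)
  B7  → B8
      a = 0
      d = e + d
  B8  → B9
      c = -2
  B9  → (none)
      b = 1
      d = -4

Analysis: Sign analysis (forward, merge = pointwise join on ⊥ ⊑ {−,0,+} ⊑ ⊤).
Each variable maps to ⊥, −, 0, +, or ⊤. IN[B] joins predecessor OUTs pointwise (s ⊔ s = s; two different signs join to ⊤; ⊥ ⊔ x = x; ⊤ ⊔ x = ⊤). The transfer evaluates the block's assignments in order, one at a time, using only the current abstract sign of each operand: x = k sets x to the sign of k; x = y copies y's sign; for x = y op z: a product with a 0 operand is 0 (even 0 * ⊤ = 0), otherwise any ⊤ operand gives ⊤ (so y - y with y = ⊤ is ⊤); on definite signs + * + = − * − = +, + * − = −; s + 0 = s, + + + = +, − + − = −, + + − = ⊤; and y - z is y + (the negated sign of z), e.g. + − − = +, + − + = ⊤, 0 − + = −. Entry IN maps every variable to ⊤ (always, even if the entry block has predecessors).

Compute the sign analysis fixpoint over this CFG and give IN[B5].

Answer: {a: ⊤, b: ⊤, c: ⊤, d: 0, e: ⊤, f: ⊤}

Trace:
Fixpoint table:
  B0:  IN=(all ⊤)  OUT=(all ⊤)
  B1:  IN=(all ⊤)  OUT={d:0; rest ⊤}
  B2:  IN={d:0; rest ⊤}  OUT={d:0; rest ⊤}
  B3:  IN={d:0; rest ⊤}  OUT={d:0, f:+; rest ⊤}
  B4:  IN={d:0, f:+; rest ⊤}  OUT={b:-, d:0, f:+; rest ⊤}
  B5:  IN={d:0; rest ⊤}  OUT={d:0, f:0; rest ⊤}
  B6:  IN={d:0, f:0; rest ⊤}  OUT={d:0, f:0; rest ⊤}
  B7:  IN={d:0; rest ⊤}  OUT={a:0; rest ⊤}
  B8:  IN=(all ⊤)  OUT={c:-; rest ⊤}
  B9:  IN={c:-; rest ⊤}  OUT={b:+, c:-, d:-; rest ⊤}

Merge at B5: IN[B5] = OUT[B1] ⊔ OUT[B4] = {a: ⊤, b: ⊤, c: ⊤, d: 0, e: ⊤, f: ⊤}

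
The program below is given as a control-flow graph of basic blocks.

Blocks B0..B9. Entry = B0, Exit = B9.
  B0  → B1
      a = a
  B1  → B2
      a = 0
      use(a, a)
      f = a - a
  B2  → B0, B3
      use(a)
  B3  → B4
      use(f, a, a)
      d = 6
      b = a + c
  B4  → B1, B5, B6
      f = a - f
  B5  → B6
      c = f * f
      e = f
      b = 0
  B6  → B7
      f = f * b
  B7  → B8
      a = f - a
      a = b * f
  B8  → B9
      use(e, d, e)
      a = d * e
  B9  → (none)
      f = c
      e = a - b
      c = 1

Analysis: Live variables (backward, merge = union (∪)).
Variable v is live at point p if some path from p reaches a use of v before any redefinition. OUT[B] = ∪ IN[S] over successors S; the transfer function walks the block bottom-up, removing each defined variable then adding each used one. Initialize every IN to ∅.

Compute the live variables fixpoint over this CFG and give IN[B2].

Per-block solution:
  B0:  IN={a, c, e}  OUT={c, e}
  B1:  IN={c, e}  OUT={a, c, e, f}
  B2:  IN={a, c, e, f}  OUT={a, c, e, f}
  B3:  IN={a, c, e, f}  OUT={a, b, c, d, e, f}
  B4:  IN={a, b, c, d, e, f}  OUT={a, b, c, d, e, f}
  B5:  IN={a, d, f}  OUT={a, b, c, d, e, f}
  B6:  IN={a, b, c, d, e, f}  OUT={a, b, c, d, e, f}
  B7:  IN={a, b, c, d, e, f}  OUT={b, c, d, e}
  B8:  IN={b, c, d, e}  OUT={a, b, c}
  B9:  IN={a, b, c}  OUT={}

Merge at B2: OUT[B2] = IN[B0] ⊔ IN[B3] = {a, c, e, f}
Applying B2's transfer function to that OUT value gives IN[B2] (row B2 above).

Answer: {a, c, e, f}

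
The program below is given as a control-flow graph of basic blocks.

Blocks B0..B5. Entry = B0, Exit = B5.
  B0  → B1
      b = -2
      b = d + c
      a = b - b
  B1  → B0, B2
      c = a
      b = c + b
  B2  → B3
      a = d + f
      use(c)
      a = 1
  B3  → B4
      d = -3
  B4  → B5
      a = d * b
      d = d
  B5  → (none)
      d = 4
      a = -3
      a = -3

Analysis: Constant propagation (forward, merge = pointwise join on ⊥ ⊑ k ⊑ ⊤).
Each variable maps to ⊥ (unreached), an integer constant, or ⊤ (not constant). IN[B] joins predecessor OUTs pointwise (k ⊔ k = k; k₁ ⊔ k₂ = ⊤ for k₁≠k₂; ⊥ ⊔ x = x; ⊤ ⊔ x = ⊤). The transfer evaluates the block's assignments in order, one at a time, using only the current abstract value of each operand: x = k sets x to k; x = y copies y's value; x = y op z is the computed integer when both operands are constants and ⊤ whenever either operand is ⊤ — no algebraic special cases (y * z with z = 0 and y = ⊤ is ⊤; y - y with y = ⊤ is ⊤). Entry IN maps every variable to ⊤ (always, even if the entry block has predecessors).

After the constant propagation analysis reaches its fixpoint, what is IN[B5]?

Answer: {a: ⊤, b: ⊤, c: ⊤, d: -3, e: ⊤, f: ⊤}

Trace:
Fixpoint table:
  B0:  IN=(all ⊤)  OUT=(all ⊤)
  B1:  IN=(all ⊤)  OUT=(all ⊤)
  B2:  IN=(all ⊤)  OUT={a:1; rest ⊤}
  B3:  IN={a:1; rest ⊤}  OUT={a:1, d:-3; rest ⊤}
  B4:  IN={a:1, d:-3; rest ⊤}  OUT={d:-3; rest ⊤}
  B5:  IN={d:-3; rest ⊤}  OUT={a:-3, d:4; rest ⊤}

Merge at B5: IN[B5] = OUT[B4] = {a: ⊤, b: ⊤, c: ⊤, d: -3, e: ⊤, f: ⊤}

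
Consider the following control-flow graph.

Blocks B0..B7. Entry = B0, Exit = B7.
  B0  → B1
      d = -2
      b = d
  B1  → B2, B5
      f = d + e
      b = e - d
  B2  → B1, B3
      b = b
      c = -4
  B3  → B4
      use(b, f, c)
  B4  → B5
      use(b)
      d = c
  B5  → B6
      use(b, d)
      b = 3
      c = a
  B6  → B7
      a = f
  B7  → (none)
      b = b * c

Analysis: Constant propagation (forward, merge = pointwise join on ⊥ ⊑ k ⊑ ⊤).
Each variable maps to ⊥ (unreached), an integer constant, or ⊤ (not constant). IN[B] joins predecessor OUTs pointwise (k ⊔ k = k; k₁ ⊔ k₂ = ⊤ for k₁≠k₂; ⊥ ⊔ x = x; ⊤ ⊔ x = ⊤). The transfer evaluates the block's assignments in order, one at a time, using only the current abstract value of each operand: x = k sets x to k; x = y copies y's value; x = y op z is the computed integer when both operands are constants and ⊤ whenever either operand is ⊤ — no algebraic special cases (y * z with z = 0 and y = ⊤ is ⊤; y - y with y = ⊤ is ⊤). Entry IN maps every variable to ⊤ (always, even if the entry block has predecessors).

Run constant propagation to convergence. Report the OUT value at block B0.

Fixpoint table:
  B0: | IN=(all ⊤) | OUT={b:-2, d:-2; rest ⊤}
  B1: | IN={d:-2; rest ⊤} | OUT={d:-2; rest ⊤}
  B2: | IN={d:-2; rest ⊤} | OUT={c:-4, d:-2; rest ⊤}
  B3: | IN={c:-4, d:-2; rest ⊤} | OUT={c:-4, d:-2; rest ⊤}
  B4: | IN={c:-4, d:-2; rest ⊤} | OUT={c:-4, d:-4; rest ⊤}
  B5: | IN=(all ⊤) | OUT={b:3; rest ⊤}
  B6: | IN={b:3; rest ⊤} | OUT={b:3; rest ⊤}
  B7: | IN={b:3; rest ⊤} | OUT=(all ⊤)

B0 is the boundary node: IN[B0] = {a: ⊤, b: ⊤, c: ⊤, d: ⊤, e: ⊤, f: ⊤}
Applying B0's transfer function to that IN value gives OUT[B0] (row B0 above).

Answer: {a: ⊤, b: -2, c: ⊤, d: -2, e: ⊤, f: ⊤}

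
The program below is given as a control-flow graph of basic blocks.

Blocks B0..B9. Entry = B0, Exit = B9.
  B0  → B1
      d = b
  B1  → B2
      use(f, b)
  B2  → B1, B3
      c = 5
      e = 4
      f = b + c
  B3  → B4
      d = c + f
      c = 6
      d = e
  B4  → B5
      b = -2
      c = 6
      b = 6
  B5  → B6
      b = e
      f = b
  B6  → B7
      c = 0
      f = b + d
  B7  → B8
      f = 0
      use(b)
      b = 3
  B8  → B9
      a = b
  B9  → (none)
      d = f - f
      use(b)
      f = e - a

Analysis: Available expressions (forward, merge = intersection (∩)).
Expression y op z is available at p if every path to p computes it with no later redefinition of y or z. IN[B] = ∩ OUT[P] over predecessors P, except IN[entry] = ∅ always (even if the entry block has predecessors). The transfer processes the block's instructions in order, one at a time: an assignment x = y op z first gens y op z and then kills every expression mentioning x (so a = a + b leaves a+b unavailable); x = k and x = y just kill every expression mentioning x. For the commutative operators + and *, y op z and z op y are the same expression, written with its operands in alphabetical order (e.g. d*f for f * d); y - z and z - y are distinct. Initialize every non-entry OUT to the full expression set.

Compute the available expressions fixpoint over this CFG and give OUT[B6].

Per-block solution:
  B0:   IN={}   OUT={}
  B1:   IN={}   OUT={}
  B2:   IN={}   OUT={b+c}
  B3:   IN={b+c}   OUT={}
  B4:   IN={}   OUT={}
  B5:   IN={}   OUT={}
  B6:   IN={}   OUT={b+d}
  B7:   IN={b+d}   OUT={}
  B8:   IN={}   OUT={}
  B9:   IN={}   OUT={e-a}

Merge at B6: IN[B6] = OUT[B5] = {}
Applying B6's transfer function to that IN value gives OUT[B6] (row B6 above).

Answer: {b+d}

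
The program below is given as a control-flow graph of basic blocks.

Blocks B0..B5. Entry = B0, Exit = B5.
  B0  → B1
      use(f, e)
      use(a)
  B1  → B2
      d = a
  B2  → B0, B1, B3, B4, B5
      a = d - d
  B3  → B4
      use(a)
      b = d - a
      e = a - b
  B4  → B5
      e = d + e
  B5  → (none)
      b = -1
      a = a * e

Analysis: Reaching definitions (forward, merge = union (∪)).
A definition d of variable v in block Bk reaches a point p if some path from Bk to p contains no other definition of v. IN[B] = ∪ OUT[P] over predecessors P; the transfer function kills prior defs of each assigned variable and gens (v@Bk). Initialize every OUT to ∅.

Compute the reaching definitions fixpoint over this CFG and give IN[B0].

Fixpoint table:
  B0: | IN={a@B2, d@B1} | OUT={a@B2, d@B1}
  B1: | IN={a@B2, d@B1} | OUT={a@B2, d@B1}
  B2: | IN={a@B2, d@B1} | OUT={a@B2, d@B1}
  B3: | IN={a@B2, d@B1} | OUT={a@B2, b@B3, d@B1, e@B3}
  B4: | IN={a@B2, b@B3, d@B1, e@B3} | OUT={a@B2, b@B3, d@B1, e@B4}
  B5: | IN={a@B2, b@B3, d@B1, e@B4} | OUT={a@B5, b@B5, d@B1, e@B4}

Merge at B0 (entry node, so the boundary value {} is joined with the incoming edge(s)): IN[B0] = {} ⊔ OUT[B2] = {a@B2, d@B1}

Answer: {a@B2, d@B1}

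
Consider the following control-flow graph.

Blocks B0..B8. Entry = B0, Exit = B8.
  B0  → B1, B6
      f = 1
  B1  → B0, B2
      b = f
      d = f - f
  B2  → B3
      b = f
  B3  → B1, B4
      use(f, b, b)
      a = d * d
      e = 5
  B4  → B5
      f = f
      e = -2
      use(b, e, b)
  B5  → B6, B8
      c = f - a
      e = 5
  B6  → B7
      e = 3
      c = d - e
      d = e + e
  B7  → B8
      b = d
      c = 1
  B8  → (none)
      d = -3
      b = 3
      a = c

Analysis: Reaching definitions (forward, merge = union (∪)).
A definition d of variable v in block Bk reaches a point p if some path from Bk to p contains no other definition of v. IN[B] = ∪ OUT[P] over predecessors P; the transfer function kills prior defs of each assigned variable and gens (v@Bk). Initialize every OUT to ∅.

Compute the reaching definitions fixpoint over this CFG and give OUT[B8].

Converged values:
  B0: | IN={a@B3, b@B1, d@B1, e@B3, f@B0} | OUT={a@B3, b@B1, d@B1, e@B3, f@B0}
  B1: | IN={a@B3, b@B1, b@B2, d@B1, e@B3, f@B0} | OUT={a@B3, b@B1, d@B1, e@B3, f@B0}
  B2: | IN={a@B3, b@B1, d@B1, e@B3, f@B0} | OUT={a@B3, b@B2, d@B1, e@B3, f@B0}
  B3: | IN={a@B3, b@B2, d@B1, e@B3, f@B0} | OUT={a@B3, b@B2, d@B1, e@B3, f@B0}
  B4: | IN={a@B3, b@B2, d@B1, e@B3, f@B0} | OUT={a@B3, b@B2, d@B1, e@B4, f@B4}
  B5: | IN={a@B3, b@B2, d@B1, e@B4, f@B4} | OUT={a@B3, b@B2, c@B5, d@B1, e@B5, f@B4}
  B6: | IN={a@B3, b@B1, b@B2, c@B5, d@B1, e@B3, e@B5, f@B0, f@B4} | OUT={a@B3, b@B1, b@B2, c@B6, d@B6, e@B6, f@B0, f@B4}
  B7: | IN={a@B3, b@B1, b@B2, c@B6, d@B6, e@B6, f@B0, f@B4} | OUT={a@B3, b@B7, c@B7, d@B6, e@B6, f@B0, f@B4}
  B8: | IN={a@B3, b@B2, b@B7, c@B5, c@B7, d@B1, d@B6, e@B5, e@B6, f@B0, f@B4} | OUT={a@B8, b@B8, c@B5, c@B7, d@B8, e@B5, e@B6, f@B0, f@B4}

Merge at B8: IN[B8] = OUT[B5] ⊔ OUT[B7] = {a@B3, b@B2, b@B7, c@B5, c@B7, d@B1, d@B6, e@B5, e@B6, f@B0, f@B4}
Applying B8's transfer function to that IN value gives OUT[B8] (row B8 above).

Answer: {a@B8, b@B8, c@B5, c@B7, d@B8, e@B5, e@B6, f@B0, f@B4}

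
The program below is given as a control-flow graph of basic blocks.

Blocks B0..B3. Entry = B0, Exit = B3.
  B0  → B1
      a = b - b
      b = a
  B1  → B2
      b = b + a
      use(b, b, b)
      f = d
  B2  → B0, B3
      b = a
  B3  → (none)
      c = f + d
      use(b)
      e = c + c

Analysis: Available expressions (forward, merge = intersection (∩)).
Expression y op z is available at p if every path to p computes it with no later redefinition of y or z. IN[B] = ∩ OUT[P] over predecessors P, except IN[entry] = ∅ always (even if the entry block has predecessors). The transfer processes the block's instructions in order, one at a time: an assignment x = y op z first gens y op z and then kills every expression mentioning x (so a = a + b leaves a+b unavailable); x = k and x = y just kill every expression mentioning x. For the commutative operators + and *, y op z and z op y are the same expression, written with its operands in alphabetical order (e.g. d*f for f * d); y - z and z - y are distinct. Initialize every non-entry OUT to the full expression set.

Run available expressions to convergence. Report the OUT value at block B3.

Answer: {c+c, d+f}

Derivation:
Fixpoint table:
  B0:  IN={}  OUT={}
  B1:  IN={}  OUT={}
  B2:  IN={}  OUT={}
  B3:  IN={}  OUT={c+c, d+f}

Merge at B3: IN[B3] = OUT[B2] = {}
Applying B3's transfer function to that IN value gives OUT[B3] (row B3 above).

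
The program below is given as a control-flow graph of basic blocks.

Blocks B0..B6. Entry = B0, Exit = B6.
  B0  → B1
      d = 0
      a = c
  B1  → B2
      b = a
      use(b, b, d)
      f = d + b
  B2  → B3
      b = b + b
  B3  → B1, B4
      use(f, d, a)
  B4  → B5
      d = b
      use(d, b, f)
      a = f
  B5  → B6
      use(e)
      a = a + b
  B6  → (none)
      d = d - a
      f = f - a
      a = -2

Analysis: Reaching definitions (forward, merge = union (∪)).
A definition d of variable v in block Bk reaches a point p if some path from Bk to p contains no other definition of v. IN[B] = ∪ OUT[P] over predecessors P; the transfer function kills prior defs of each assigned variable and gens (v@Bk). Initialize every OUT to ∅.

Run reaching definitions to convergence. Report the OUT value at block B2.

Converged values:
  B0: | IN={} | OUT={a@B0, d@B0}
  B1: | IN={a@B0, b@B2, d@B0, f@B1} | OUT={a@B0, b@B1, d@B0, f@B1}
  B2: | IN={a@B0, b@B1, d@B0, f@B1} | OUT={a@B0, b@B2, d@B0, f@B1}
  B3: | IN={a@B0, b@B2, d@B0, f@B1} | OUT={a@B0, b@B2, d@B0, f@B1}
  B4: | IN={a@B0, b@B2, d@B0, f@B1} | OUT={a@B4, b@B2, d@B4, f@B1}
  B5: | IN={a@B4, b@B2, d@B4, f@B1} | OUT={a@B5, b@B2, d@B4, f@B1}
  B6: | IN={a@B5, b@B2, d@B4, f@B1} | OUT={a@B6, b@B2, d@B6, f@B6}

Merge at B2: IN[B2] = OUT[B1] = {a@B0, b@B1, d@B0, f@B1}
Applying B2's transfer function to that IN value gives OUT[B2] (row B2 above).

Answer: {a@B0, b@B2, d@B0, f@B1}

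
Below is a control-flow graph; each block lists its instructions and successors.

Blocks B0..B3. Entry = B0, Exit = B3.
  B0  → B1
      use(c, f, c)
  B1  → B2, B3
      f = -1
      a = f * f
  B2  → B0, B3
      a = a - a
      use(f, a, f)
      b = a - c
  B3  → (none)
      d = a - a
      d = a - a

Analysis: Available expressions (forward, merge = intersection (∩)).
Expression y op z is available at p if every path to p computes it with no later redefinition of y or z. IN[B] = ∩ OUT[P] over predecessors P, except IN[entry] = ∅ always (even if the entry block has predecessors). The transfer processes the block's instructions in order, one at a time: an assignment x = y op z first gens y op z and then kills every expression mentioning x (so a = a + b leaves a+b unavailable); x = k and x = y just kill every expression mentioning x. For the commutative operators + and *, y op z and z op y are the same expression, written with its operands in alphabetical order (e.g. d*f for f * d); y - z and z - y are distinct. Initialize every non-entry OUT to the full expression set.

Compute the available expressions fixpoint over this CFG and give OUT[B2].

Fixpoint table:
  B0:  IN={}  OUT={}
  B1:  IN={}  OUT={f*f}
  B2:  IN={f*f}  OUT={a-c, f*f}
  B3:  IN={f*f}  OUT={a-a, f*f}

Merge at B2: IN[B2] = OUT[B1] = {f*f}
Applying B2's transfer function to that IN value gives OUT[B2] (row B2 above).

Answer: {a-c, f*f}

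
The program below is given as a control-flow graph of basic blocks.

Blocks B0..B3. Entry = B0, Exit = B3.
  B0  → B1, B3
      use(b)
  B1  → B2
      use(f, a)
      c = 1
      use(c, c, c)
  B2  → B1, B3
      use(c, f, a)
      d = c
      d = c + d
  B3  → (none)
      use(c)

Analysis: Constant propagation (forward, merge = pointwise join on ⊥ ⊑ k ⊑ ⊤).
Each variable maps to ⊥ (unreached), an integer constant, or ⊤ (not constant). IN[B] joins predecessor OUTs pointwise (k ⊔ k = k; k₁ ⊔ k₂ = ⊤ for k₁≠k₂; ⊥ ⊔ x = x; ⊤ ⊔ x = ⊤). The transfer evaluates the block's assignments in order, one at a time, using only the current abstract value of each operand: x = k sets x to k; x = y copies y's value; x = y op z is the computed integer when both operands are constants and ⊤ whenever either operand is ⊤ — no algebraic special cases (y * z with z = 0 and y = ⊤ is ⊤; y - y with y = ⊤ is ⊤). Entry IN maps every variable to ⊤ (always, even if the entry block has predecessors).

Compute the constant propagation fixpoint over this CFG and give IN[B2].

Fixpoint table:
  B0:   IN=(all ⊤)   OUT=(all ⊤)
  B1:   IN=(all ⊤)   OUT={c:1; rest ⊤}
  B2:   IN={c:1; rest ⊤}   OUT={c:1, d:2; rest ⊤}
  B3:   IN=(all ⊤)   OUT=(all ⊤)

Merge at B2: IN[B2] = OUT[B1] = {a: ⊤, b: ⊤, c: 1, d: ⊤, e: ⊤, f: ⊤}

Answer: {a: ⊤, b: ⊤, c: 1, d: ⊤, e: ⊤, f: ⊤}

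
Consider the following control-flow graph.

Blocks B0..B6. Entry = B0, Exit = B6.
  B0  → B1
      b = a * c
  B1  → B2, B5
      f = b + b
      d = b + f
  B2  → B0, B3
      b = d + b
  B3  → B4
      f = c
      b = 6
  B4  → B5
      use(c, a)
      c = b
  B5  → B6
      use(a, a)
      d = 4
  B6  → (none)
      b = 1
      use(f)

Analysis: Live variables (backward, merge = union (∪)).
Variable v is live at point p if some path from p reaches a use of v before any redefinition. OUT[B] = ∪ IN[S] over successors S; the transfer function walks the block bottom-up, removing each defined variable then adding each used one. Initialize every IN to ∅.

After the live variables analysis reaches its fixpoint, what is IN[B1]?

Answer: {a, b, c}

Trace:
Per-block solution:
  B0:   IN={a, c}   OUT={a, b, c}
  B1:   IN={a, b, c}   OUT={a, b, c, d, f}
  B2:   IN={a, b, c, d}   OUT={a, c}
  B3:   IN={a, c}   OUT={a, b, c, f}
  B4:   IN={a, b, c, f}   OUT={a, f}
  B5:   IN={a, f}   OUT={f}
  B6:   IN={f}   OUT={}

Merge at B1: OUT[B1] = IN[B2] ⊔ IN[B5] = {a, b, c, d, f}
Applying B1's transfer function to that OUT value gives IN[B1] (row B1 above).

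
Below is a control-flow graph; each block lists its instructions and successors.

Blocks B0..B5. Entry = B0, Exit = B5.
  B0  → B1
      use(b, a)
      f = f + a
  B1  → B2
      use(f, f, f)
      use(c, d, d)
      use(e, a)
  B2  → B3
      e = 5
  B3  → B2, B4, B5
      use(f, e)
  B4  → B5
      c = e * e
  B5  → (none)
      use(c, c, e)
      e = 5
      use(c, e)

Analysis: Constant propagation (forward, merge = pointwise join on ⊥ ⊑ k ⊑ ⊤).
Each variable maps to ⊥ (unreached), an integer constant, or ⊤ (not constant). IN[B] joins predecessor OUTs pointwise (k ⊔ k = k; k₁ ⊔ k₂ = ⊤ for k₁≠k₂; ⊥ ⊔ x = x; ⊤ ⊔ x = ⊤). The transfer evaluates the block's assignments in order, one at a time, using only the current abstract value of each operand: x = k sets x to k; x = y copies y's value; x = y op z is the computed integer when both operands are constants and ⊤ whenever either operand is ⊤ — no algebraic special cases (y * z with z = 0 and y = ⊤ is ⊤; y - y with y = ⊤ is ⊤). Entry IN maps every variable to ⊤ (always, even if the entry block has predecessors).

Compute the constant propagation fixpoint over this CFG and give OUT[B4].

Per-block solution:
  B0:  IN=(all ⊤)  OUT=(all ⊤)
  B1:  IN=(all ⊤)  OUT=(all ⊤)
  B2:  IN=(all ⊤)  OUT={e:5; rest ⊤}
  B3:  IN={e:5; rest ⊤}  OUT={e:5; rest ⊤}
  B4:  IN={e:5; rest ⊤}  OUT={c:25, e:5; rest ⊤}
  B5:  IN={e:5; rest ⊤}  OUT={e:5; rest ⊤}

Merge at B4: IN[B4] = OUT[B3] = {a: ⊤, b: ⊤, c: ⊤, d: ⊤, e: 5, f: ⊤}
Applying B4's transfer function to that IN value gives OUT[B4] (row B4 above).

Answer: {a: ⊤, b: ⊤, c: 25, d: ⊤, e: 5, f: ⊤}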